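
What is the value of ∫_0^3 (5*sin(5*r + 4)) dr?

Let u = 5*r + 4, so du = 5 dr. When r = 0, u = 4; when r = 3, u = 19.
The integral becomes ∫ sin(u) du from 4 to 19, with antiderivative -cos(u).
Back in r: F(r) = -cos(5*r + 4).
Then F(3) - F(0) = (-cos(19)) - (-cos(4)) = -cos(19) + cos(4).

-cos(19) + cos(4)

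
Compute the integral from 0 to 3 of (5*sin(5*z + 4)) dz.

-cos(19) + cos(4)

Let u = 5*z + 4, so du = 5 dz. When z = 0, u = 4; when z = 3, u = 19.
The integral becomes ∫ sin(u) du from 4 to 19, with antiderivative -cos(u).
Back in z: F(z) = -cos(5*z + 4).
Then F(3) - F(0) = (-cos(19)) - (-cos(4)) = -cos(19) + cos(4).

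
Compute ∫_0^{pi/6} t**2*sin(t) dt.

-2 - sqrt(3)*pi**2/72 + pi/6 + sqrt(3)

Integrate by parts twice (u = t^2, dv = sin(t) dt).
An antiderivative is F(t) = -t**2*cos(t) + 2*t*sin(t) + 2*cos(t).
Then F(pi/6) - F(0) = (-sqrt(3)*pi**2/72 + pi/6 + sqrt(3)) - (2) = -2 - sqrt(3)*pi**2/72 + pi/6 + sqrt(3).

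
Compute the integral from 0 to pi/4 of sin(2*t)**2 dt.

pi/8

Use the identity sin^2(2*t) = (1 - cos(4*t))/2.
An antiderivative is F(t) = t/2 - sin(4*t)/8.
Then F(pi/4) - F(0) = (pi/8) - (0) = pi/8.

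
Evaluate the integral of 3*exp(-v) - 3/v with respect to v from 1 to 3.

An antiderivative is F(v) = -3*log(v) - 3*exp(-v).
Then F(3) - F(1) = (-3*log(3) - 3*exp(-3)) - (-3*exp(-1)) = -3*log(3) - 3*exp(-3) + 3*exp(-1).

-3*log(3) - 3*exp(-3) + 3*exp(-1)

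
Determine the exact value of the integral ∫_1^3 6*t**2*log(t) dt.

-52/3 + 54*log(3)

Integrate by parts once (u = ln t, dv = 6*t**2 dt).
An antiderivative is F(t) = 2*t**3*(3*log(t) - 1)/3.
Then F(3) - F(1) = (-18 + 54*log(3)) - (-2/3) = -52/3 + 54*log(3).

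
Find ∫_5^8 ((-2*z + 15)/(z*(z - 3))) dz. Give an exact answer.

Factor the denominator: z**2 - 3*z = z(z - 3).
Partial fractions: (-2*z + 15)/(z*(z - 3)) = -5/z + 3/(z - 3).
An antiderivative is F(z) = -5*log(z) + 3*log(z - 3).
Then F(8) - F(5) = (-15*log(2) + 3*log(5)) - (-5*log(5) + 3*log(2)) = -18*log(2) + 8*log(5).

-18*log(2) + 8*log(5)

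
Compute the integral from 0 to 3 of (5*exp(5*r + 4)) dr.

-exp(4) + exp(19)

Let u = 5*r + 4, so du = 5 dr. When r = 0, u = 4; when r = 3, u = 19.
The integral becomes ∫ exp(u) du from 4 to 19, with antiderivative exp(u).
Back in r: F(r) = exp(5*r + 4).
Then F(3) - F(0) = (exp(19)) - (exp(4)) = -exp(4) + exp(19).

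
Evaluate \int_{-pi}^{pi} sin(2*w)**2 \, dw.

Use the identity sin^2(2*w) = (1 - cos(4*w))/2.
An antiderivative is F(w) = w/2 - sin(4*w)/8.
Then F(pi) - F(-pi) = (pi/2) - (-pi/2) = pi.

pi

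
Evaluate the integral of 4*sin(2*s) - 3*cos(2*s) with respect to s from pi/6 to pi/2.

An antiderivative is F(s) = -3*sin(2*s)/2 - 2*cos(2*s).
Then F(pi/2) - F(pi/6) = (2) - (-3*sqrt(3)/4 - 1) = 3*sqrt(3)/4 + 3.

3*sqrt(3)/4 + 3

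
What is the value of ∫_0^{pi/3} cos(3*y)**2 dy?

Use the identity cos^2(3*y) = (1 + cos(6*y))/2.
An antiderivative is F(y) = y/2 + sin(6*y)/12.
Then F(pi/3) - F(0) = (pi/6) - (0) = pi/6.

pi/6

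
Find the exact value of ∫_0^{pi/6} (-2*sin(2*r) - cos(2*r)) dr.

-1/2 - sqrt(3)/4

An antiderivative is F(r) = -sin(2*r)/2 + cos(2*r).
Then F(pi/6) - F(0) = (1/2 - sqrt(3)/4) - (1) = -1/2 - sqrt(3)/4.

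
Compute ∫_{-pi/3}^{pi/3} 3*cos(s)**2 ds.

3*sqrt(3)/4 + pi

Use the identity cos^2(s) = (1 + cos(2*s))/2.
An antiderivative is F(s) = 3*s/2 + 3*sin(2*s)/4.
Then F(pi/3) - F(-pi/3) = (3*sqrt(3)/8 + pi/2) - (-pi/2 - 3*sqrt(3)/8) = 3*sqrt(3)/4 + pi.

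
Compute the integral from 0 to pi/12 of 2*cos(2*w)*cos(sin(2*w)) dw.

sin(1/2)

Let u = sin(2*w), so du = 2*cos(2*w) dw. When w = 0, u = 0; when w = pi/12, u = 1/2.
The integral becomes ∫ cos(u) du from 0 to 1/2, with antiderivative sin(u).
Back in w: F(w) = sin(sin(2*w)).
Then F(pi/12) - F(0) = (sin(1/2)) - (0) = sin(1/2).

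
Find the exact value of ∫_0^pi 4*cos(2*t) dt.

An antiderivative is F(t) = 2*sin(2*t).
Then F(pi) - F(0) = (0) - (0) = 0.

0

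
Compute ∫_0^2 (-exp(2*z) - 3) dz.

An antiderivative is F(z) = -exp(2*z)/2 - 3*z.
Then F(2) - F(0) = (-exp(4)/2 - 6) - (-1/2) = -exp(4)/2 - 11/2.

-exp(4)/2 - 11/2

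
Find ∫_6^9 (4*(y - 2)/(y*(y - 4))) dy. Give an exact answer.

-4*log(2) + 2*log(3) + 2*log(5)

Factor the denominator: y**2 - 4*y = y(y - 4).
Partial fractions: 4*(y - 2)/(y*(y - 4)) = 2/y + 2/(y - 4).
An antiderivative is F(y) = 2*log(y) + 2*log(y - 4).
Then F(9) - F(6) = (2*log(5) + 4*log(3)) - (2*log(3) + 4*log(2)) = -4*log(2) + 2*log(3) + 2*log(5).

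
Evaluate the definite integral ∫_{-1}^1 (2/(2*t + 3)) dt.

An antiderivative is F(t) = log(2*t + 3).
Then F(1) - F(-1) = (log(5)) - (0) = log(5).

log(5)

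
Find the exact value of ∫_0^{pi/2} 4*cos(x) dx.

An antiderivative is F(x) = 4*sin(x).
Then F(pi/2) - F(0) = (4) - (0) = 4.

4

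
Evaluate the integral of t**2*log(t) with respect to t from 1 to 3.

-26/9 + 9*log(3)

Integrate by parts once (u = ln t, dv = t**2 dt).
An antiderivative is F(t) = t**3*(3*log(t) - 1)/9.
Then F(3) - F(1) = (-3 + 9*log(3)) - (-1/9) = -26/9 + 9*log(3).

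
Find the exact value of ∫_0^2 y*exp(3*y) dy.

Integrate by parts once (u = y, dv = exp(3*y) dy).
An antiderivative is F(y) = (3*y - 1)*exp(3*y)/9.
Then F(2) - F(0) = (5*exp(6)/9) - (-1/9) = 1/9 + 5*exp(6)/9.

1/9 + 5*exp(6)/9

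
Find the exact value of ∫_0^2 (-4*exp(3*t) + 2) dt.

16/3 - 4*exp(6)/3

An antiderivative is F(t) = -4*exp(3*t)/3 + 2*t.
Then F(2) - F(0) = (4 - 4*exp(6)/3) - (-4/3) = 16/3 - 4*exp(6)/3.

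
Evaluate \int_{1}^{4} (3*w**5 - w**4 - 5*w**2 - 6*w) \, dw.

By the power rule, an antiderivative is F(w) = w**6/2 - w**5/5 - 5*w**3/3 - 3*w**2.
Then F(4) - F(1) = (25328/15) - (-131/30) = 16929/10.

16929/10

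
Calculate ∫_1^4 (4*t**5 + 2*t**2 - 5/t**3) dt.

88629/32

By the power rule, an antiderivative is F(t) = 2*t**6/3 + 2*t**3/3 + 5/(2*t**2).
Then F(4) - F(1) = (266255/96) - (23/6) = 88629/32.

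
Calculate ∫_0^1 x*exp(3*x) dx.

Integrate by parts once (u = x, dv = exp(3*x) dx).
An antiderivative is F(x) = (3*x - 1)*exp(3*x)/9.
Then F(1) - F(0) = (2*exp(3)/9) - (-1/9) = 1/9 + 2*exp(3)/9.

1/9 + 2*exp(3)/9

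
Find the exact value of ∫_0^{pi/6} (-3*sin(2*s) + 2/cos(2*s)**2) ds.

An antiderivative is F(s) = 3*cos(2*s)/2 + tan(2*s).
Then F(pi/6) - F(0) = (3/4 + sqrt(3)) - (3/2) = -3/4 + sqrt(3).

-3/4 + sqrt(3)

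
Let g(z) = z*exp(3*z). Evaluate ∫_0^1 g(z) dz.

Integrate by parts once (u = z, dv = exp(3*z) dz).
An antiderivative is F(z) = (3*z - 1)*exp(3*z)/9.
Then F(1) - F(0) = (2*exp(3)/9) - (-1/9) = 1/9 + 2*exp(3)/9.

1/9 + 2*exp(3)/9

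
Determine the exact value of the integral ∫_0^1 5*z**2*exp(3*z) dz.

-10/27 + 25*exp(3)/27

Integrate by parts twice (u = z^2, dv = 5*exp(3*z) dz).
An antiderivative is F(z) = (45*z**2 - 30*z + 10)*exp(3*z)/27.
Then F(1) - F(0) = (25*exp(3)/27) - (10/27) = -10/27 + 25*exp(3)/27.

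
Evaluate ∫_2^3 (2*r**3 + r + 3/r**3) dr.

By the power rule, an antiderivative is F(r) = r**4/2 + r**2/2 - 3/(2*r**2).
Then F(3) - F(2) = (269/6) - (77/8) = 845/24.

845/24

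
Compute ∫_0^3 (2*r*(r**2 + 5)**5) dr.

2504637/2

Let u = r**2 + 5, so du = 2*r dr. When r = 0, u = 5; when r = 3, u = 14.
The integral becomes ∫ u**5 du from 5 to 14, with antiderivative u**6/6.
Back in r: F(r) = (r**2 + 5)**6/6.
Then F(3) - F(0) = (3764768/3) - (15625/6) = 2504637/2.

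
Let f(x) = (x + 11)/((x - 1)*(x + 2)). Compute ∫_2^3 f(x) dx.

Factor the denominator: x**2 + x - 2 = (x + 2)(x - 1).
Partial fractions: (x + 11)/((x - 1)*(x + 2)) = -3/(x + 2) + 4/(x - 1).
An antiderivative is F(x) = 4*log(x - 1) - 3*log(x + 2).
Then F(3) - F(2) = (-3*log(5) + 4*log(2)) - (-log(64)) = -3*log(5) + 10*log(2).

-3*log(5) + 10*log(2)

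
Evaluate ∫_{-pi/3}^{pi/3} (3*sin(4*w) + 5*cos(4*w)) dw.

-5*sqrt(3)/4

An antiderivative is F(w) = 5*sin(4*w)/4 - 3*cos(4*w)/4.
Then F(pi/3) - F(-pi/3) = (3/8 - 5*sqrt(3)/8) - (3/8 + 5*sqrt(3)/8) = -5*sqrt(3)/4.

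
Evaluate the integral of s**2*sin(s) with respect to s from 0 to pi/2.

-2 + pi

Integrate by parts twice (u = s^2, dv = sin(s) ds).
An antiderivative is F(s) = -s**2*cos(s) + 2*s*sin(s) + 2*cos(s).
Then F(pi/2) - F(0) = (pi) - (2) = -2 + pi.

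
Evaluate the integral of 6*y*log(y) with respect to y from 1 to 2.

-9/2 + 12*log(2)

Integrate by parts once (u = ln y, dv = 6*y dy).
An antiderivative is F(y) = 3*y**2*(2*log(y) - 1)/2.
Then F(2) - F(1) = (-6 + 12*log(2)) - (-3/2) = -9/2 + 12*log(2).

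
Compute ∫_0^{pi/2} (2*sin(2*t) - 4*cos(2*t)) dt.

2

An antiderivative is F(t) = -2*sin(2*t) - cos(2*t).
Then F(pi/2) - F(0) = (1) - (-1) = 2.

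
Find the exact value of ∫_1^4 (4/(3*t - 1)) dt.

An antiderivative is F(t) = 4*log(3*t - 1)/3.
Then F(4) - F(1) = (4*log(11)/3) - (4*log(2)/3) = -4*log(2)/3 + 4*log(11)/3.

-4*log(2)/3 + 4*log(11)/3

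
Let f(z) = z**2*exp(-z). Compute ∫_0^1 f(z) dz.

2 - 5*exp(-1)

Integrate by parts twice (u = z^2, dv = exp(-z) dz).
An antiderivative is F(z) = (-z**2 - 2*z - 2)*exp(-z).
Then F(1) - F(0) = (-5*exp(-1)) - (-2) = 2 - 5*exp(-1).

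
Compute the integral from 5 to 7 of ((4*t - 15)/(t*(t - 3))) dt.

-5*log(5) - log(2) + 5*log(7)

Factor the denominator: t**2 - 3*t = t(t - 3).
Partial fractions: (4*t - 15)/(t*(t - 3)) = 5/t - 1/(t - 3).
An antiderivative is F(t) = 5*log(t) - log(t - 3).
Then F(7) - F(5) = (-2*log(2) + 5*log(7)) - (-log(2) + 5*log(5)) = -5*log(5) - log(2) + 5*log(7).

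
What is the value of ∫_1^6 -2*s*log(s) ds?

-36*log(3) - 36*log(2) + 35/2

Integrate by parts once (u = ln s, dv = -2*s ds).
An antiderivative is F(s) = -s**2*(2*log(s) - 1)/2.
Then F(6) - F(1) = (-36*log(3) - 36*log(2) + 18) - (1/2) = -36*log(3) - 36*log(2) + 35/2.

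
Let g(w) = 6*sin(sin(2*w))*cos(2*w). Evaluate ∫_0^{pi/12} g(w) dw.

Let u = sin(2*w), so du = 2*cos(2*w) dw. When w = 0, u = 0; when w = pi/12, u = 1/2.
The integral becomes 3·∫ sin(u) du from 0 to 1/2, with antiderivative -3*cos(u).
Back in w: F(w) = -3*cos(sin(2*w)).
Then F(pi/12) - F(0) = (-3*cos(1/2)) - (-3) = 3 - 3*cos(1/2).

3 - 3*cos(1/2)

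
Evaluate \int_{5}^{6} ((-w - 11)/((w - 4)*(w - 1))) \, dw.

Factor the denominator: w**2 - 5*w + 4 = (w - 1)(w - 4).
Partial fractions: (-w - 11)/((w - 4)*(w - 1)) = 4/(w - 1) - 5/(w - 4).
An antiderivative is F(w) = -5*log(w - 4) + 4*log(w - 1).
Then F(6) - F(5) = (-5*log(2) + 4*log(5)) - (8*log(2)) = -13*log(2) + 4*log(5).

-13*log(2) + 4*log(5)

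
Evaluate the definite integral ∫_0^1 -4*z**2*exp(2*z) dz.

1 - exp(2)

Integrate by parts twice (u = z^2, dv = -4*exp(2*z) dz).
An antiderivative is F(z) = (-2*z**2 + 2*z - 1)*exp(2*z).
Then F(1) - F(0) = (-exp(2)) - (-1) = 1 - exp(2).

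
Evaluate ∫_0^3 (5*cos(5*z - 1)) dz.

Let u = 5*z - 1, so du = 5 dz. When z = 0, u = -1; when z = 3, u = 14.
The integral becomes ∫ cos(u) du from -1 to 14, with antiderivative sin(u).
Back in z: F(z) = sin(5*z - 1).
Then F(3) - F(0) = (sin(14)) - (-sin(1)) = sin(1) + sin(14).

sin(1) + sin(14)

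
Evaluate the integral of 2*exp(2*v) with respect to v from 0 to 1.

-1 + exp(2)

Let u = 2*v, so du = 2 dv. When v = 0, u = 0; when v = 1, u = 2.
The integral becomes ∫ exp(u) du from 0 to 2, with antiderivative exp(u).
Back in v: F(v) = exp(2*v).
Then F(1) - F(0) = (exp(2)) - (1) = -1 + exp(2).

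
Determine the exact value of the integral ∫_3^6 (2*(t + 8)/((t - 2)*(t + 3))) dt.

Factor the denominator: t**2 + t - 6 = (t + 3)(t - 2).
Partial fractions: 2*(t + 8)/((t - 2)*(t + 3)) = -2/(t + 3) + 4/(t - 2).
An antiderivative is F(t) = 4*log(t - 2) - 2*log(t + 3).
Then F(6) - F(3) = (-4*log(3) + 8*log(2)) - (-log(36)) = -2*log(3) + 10*log(2).

-2*log(3) + 10*log(2)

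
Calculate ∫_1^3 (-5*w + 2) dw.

-16

By the power rule, an antiderivative is F(w) = -5*w**2/2 + 2*w.
Then F(3) - F(1) = (-33/2) - (-1/2) = -16.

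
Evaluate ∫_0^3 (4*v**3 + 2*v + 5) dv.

105

By the power rule, an antiderivative is F(v) = v**4 + v**2 + 5*v.
Then F(3) - F(0) = (105) - (0) = 105.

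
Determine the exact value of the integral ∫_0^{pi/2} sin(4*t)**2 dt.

pi/4

Use the identity sin^2(4*t) = (1 - cos(8*t))/2.
An antiderivative is F(t) = t/2 - sin(8*t)/16.
Then F(pi/2) - F(0) = (pi/4) - (0) = pi/4.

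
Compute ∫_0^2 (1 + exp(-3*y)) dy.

An antiderivative is F(y) = y - exp(-3*y)/3.
Then F(2) - F(0) = (2 - exp(-6)/3) - (-1/3) = 7/3 - exp(-6)/3.

7/3 - exp(-6)/3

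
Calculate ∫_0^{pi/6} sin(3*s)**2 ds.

pi/12

Use the identity sin^2(3*s) = (1 - cos(6*s))/2.
An antiderivative is F(s) = s/2 - sin(6*s)/12.
Then F(pi/6) - F(0) = (pi/12) - (0) = pi/12.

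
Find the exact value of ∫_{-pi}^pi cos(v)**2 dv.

pi

Use the identity cos^2(v) = (1 + cos(2*v))/2.
An antiderivative is F(v) = v/2 + sin(2*v)/4.
Then F(pi) - F(-pi) = (pi/2) - (-pi/2) = pi.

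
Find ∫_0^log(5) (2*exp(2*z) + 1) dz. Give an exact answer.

log(5) + 24

An antiderivative is F(z) = exp(2*z) + z.
Then F(log(5)) - F(0) = (log(5) + 25) - (1) = log(5) + 24.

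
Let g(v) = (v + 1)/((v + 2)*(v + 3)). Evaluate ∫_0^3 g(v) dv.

log(8/5)

Factor the denominator: v**2 + 5*v + 6 = (v + 3)(v + 2).
Partial fractions: (v + 1)/((v + 2)*(v + 3)) = 2/(v + 3) - 1/(v + 2).
An antiderivative is F(v) = -log(v + 2) + 2*log(v + 3).
Then F(3) - F(0) = (log(36/5)) - (log(9/2)) = log(8/5).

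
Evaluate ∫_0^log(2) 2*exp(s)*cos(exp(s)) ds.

Let u = exp(s), so du = exp(s) ds. When s = 0, u = 1; when s = log(2), u = 2.
The integral becomes 2·∫ cos(u) du from 1 to 2, with antiderivative 2*sin(u).
Back in s: F(s) = 2*sin(exp(s)).
Then F(log(2)) - F(0) = (2*sin(2)) - (2*sin(1)) = -2*sin(1) + 2*sin(2).

-2*sin(1) + 2*sin(2)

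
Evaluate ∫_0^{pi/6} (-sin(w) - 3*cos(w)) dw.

-5/2 + sqrt(3)/2

An antiderivative is F(w) = -3*sin(w) + cos(w).
Then F(pi/6) - F(0) = (-3/2 + sqrt(3)/2) - (1) = -5/2 + sqrt(3)/2.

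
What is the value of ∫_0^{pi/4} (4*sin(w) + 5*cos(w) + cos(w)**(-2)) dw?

sqrt(2)/2 + 5

An antiderivative is F(w) = 5*sin(w) - 4*cos(w) + tan(w).
Then F(pi/4) - F(0) = (sqrt(2)/2 + 1) - (-4) = sqrt(2)/2 + 5.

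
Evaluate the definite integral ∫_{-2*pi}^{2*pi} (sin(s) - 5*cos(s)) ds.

0

An antiderivative is F(s) = -5*sin(s) - cos(s).
Then F(2*pi) - F(-2*pi) = (-1) - (-1) = 0.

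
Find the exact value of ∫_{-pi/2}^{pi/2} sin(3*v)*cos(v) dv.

0

Use the identity sin(3*v)cos(v) = [sin(4*v) + sin(2*v)]/2.
An antiderivative is F(v) = -cos(2*v)/4 - cos(4*v)/8.
Then F(pi/2) - F(-pi/2) = (1/8) - (1/8) = 0.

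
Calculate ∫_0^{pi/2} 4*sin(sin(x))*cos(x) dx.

Let u = sin(x), so du = cos(x) dx. When x = 0, u = 0; when x = pi/2, u = 1.
The integral becomes 4·∫ sin(u) du from 0 to 1, with antiderivative -4*cos(u).
Back in x: F(x) = -4*cos(sin(x)).
Then F(pi/2) - F(0) = (-4*cos(1)) - (-4) = 4 - 4*cos(1).

4 - 4*cos(1)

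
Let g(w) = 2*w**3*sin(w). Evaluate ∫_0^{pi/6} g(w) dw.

Integrate by parts 3 times (u = w^3, dv = 2*sin(w) dw).
An antiderivative is F(w) = -2*w**3*cos(w) + 6*w**2*sin(w) + 12*w*cos(w) - 12*sin(w).
Then F(pi/6) - F(0) = (-6 - sqrt(3)*pi**3/216 + pi**2/12 + sqrt(3)*pi) - (0) = -6 - sqrt(3)*pi**3/216 + pi**2/12 + sqrt(3)*pi.

-6 - sqrt(3)*pi**3/216 + pi**2/12 + sqrt(3)*pi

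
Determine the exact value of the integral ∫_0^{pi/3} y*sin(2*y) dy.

Integrate by parts once (u = y, dv = sin(2*y) dy).
An antiderivative is F(y) = -y*cos(2*y)/2 + sin(2*y)/4.
Then F(pi/3) - F(0) = (sqrt(3)/8 + pi/12) - (0) = sqrt(3)/8 + pi/12.

sqrt(3)/8 + pi/12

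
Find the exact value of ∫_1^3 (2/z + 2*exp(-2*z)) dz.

-exp(-6) + exp(-2) + 2*log(3)

An antiderivative is F(z) = 2*log(z) - exp(-2*z).
Then F(3) - F(1) = (-exp(-6) + 2*log(3)) - (-exp(-2)) = -exp(-6) + exp(-2) + 2*log(3).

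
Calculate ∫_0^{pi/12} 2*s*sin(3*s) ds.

Integrate by parts once (u = s, dv = 2*sin(3*s) ds).
An antiderivative is F(s) = -2*s*cos(3*s)/3 + 2*sin(3*s)/9.
Then F(pi/12) - F(0) = (sqrt(2)*(4 - pi)/36) - (0) = sqrt(2)*(4 - pi)/36.

sqrt(2)*(4 - pi)/36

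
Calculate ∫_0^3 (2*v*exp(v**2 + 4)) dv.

Let u = v**2 + 4, so du = 2*v dv. When v = 0, u = 4; when v = 3, u = 13.
The integral becomes ∫ exp(u) du from 4 to 13, with antiderivative exp(u).
Back in v: F(v) = exp(v**2 + 4).
Then F(3) - F(0) = (exp(13)) - (exp(4)) = -exp(4) + exp(13).

-exp(4) + exp(13)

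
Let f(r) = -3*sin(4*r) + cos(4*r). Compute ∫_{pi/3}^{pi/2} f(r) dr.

An antiderivative is F(r) = sin(4*r)/4 + 3*cos(4*r)/4.
Then F(pi/2) - F(pi/3) = (3/4) - (-3/8 - sqrt(3)/8) = sqrt(3)/8 + 9/8.

sqrt(3)/8 + 9/8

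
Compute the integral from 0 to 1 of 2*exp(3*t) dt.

An antiderivative is F(t) = 2*exp(3*t)/3.
Then F(1) - F(0) = (2*exp(3)/3) - (2/3) = -2/3 + 2*exp(3)/3.

-2/3 + 2*exp(3)/3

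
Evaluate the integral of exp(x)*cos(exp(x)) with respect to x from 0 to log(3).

Let u = exp(x), so du = exp(x) dx. When x = 0, u = 1; when x = log(3), u = 3.
The integral becomes ∫ cos(u) du from 1 to 3, with antiderivative sin(u).
Back in x: F(x) = sin(exp(x)).
Then F(log(3)) - F(0) = (sin(3)) - (sin(1)) = -sin(1) + sin(3).

-sin(1) + sin(3)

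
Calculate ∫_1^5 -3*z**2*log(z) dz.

124/3 - 125*log(5)

Integrate by parts once (u = ln z, dv = -3*z**2 dz).
An antiderivative is F(z) = -z**3*(3*log(z) - 1)/3.
Then F(5) - F(1) = (125/3 - 125*log(5)) - (1/3) = 124/3 - 125*log(5).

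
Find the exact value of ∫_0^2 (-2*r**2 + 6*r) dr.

20/3

By the power rule, an antiderivative is F(r) = -2*r**3/3 + 3*r**2.
Then F(2) - F(0) = (20/3) - (0) = 20/3.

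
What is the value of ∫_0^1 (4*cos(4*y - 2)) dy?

Let u = 4*y - 2, so du = 4 dy. When y = 0, u = -2; when y = 1, u = 2.
The integral becomes ∫ cos(u) du from -2 to 2, with antiderivative sin(u).
Back in y: F(y) = sin(4*y - 2).
Then F(1) - F(0) = (sin(2)) - (-sin(2)) = 2*sin(2).

2*sin(2)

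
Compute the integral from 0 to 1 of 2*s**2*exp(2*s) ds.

-1/2 + exp(2)/2

Integrate by parts twice (u = s^2, dv = 2*exp(2*s) ds).
An antiderivative is F(s) = (2*s**2 - 2*s + 1)*exp(2*s)/2.
Then F(1) - F(0) = (exp(2)/2) - (1/2) = -1/2 + exp(2)/2.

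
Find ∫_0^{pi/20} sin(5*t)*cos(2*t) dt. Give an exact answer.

-5*sqrt(sqrt(5) + 5)/84 - sqrt(10)/84 + sqrt(2)/84 + 5/21

Use the identity sin(5*t)cos(2*t) = [sin(7*t) + sin(3*t)]/2.
An antiderivative is F(t) = -cos(3*t)/6 - cos(7*t)/14.
Then F(pi/20) - F(0) = (-5*sqrt(sqrt(5) + 5)/84 - sqrt(10)/84 + sqrt(2)/84) - (-5/21) = -5*sqrt(sqrt(5) + 5)/84 - sqrt(10)/84 + sqrt(2)/84 + 5/21.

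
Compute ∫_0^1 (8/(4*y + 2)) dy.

log(9)

Let u = 4*y + 2, so du = 4 dy. When y = 0, u = 2; when y = 1, u = 6.
The integral becomes 2·∫ 1/u du from 2 to 6, with antiderivative 2*log(u).
Back in y: F(y) = 2*log(4*y + 2).
Then F(1) - F(0) = (log(36)) - (log(4)) = log(9).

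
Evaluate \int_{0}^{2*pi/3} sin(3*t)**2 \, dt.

Use the identity sin^2(3*t) = (1 - cos(6*t))/2.
An antiderivative is F(t) = t/2 - sin(6*t)/12.
Then F(2*pi/3) - F(0) = (pi/3) - (0) = pi/3.

pi/3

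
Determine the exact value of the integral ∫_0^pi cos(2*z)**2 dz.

pi/2

Use the identity cos^2(2*z) = (1 + cos(4*z))/2.
An antiderivative is F(z) = z/2 + sin(4*z)/8.
Then F(pi) - F(0) = (pi/2) - (0) = pi/2.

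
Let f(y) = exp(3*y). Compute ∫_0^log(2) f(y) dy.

Let u = exp(y), so du = exp(y) dy. When y = 0, u = 1; when y = log(2), u = 2.
The integral becomes ∫ u**2 du from 1 to 2, with antiderivative u**3/3.
Back in y: F(y) = exp(3*y)/3.
Then F(log(2)) - F(0) = (8/3) - (1/3) = 7/3.

7/3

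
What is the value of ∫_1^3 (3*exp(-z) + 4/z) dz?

-3*exp(-3) + 3*exp(-1) + 4*log(3)

An antiderivative is F(z) = 4*log(z) - 3*exp(-z).
Then F(3) - F(1) = (-3*exp(-3) + 4*log(3)) - (-3*exp(-1)) = -3*exp(-3) + 3*exp(-1) + 4*log(3).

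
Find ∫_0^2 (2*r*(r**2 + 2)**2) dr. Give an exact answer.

208/3

Let u = r**2 + 2, so du = 2*r dr. When r = 0, u = 2; when r = 2, u = 6.
The integral becomes ∫ u**2 du from 2 to 6, with antiderivative u**3/3.
Back in r: F(r) = (r**2 + 2)**3/3.
Then F(2) - F(0) = (72) - (8/3) = 208/3.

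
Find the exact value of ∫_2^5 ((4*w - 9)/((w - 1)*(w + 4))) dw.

Factor the denominator: w**2 + 3*w - 4 = (w + 4)(w - 1).
Partial fractions: (4*w - 9)/((w - 1)*(w + 4)) = 5/(w + 4) - 1/(w - 1).
An antiderivative is F(w) = -log(w - 1) + 5*log(w + 4).
Then F(5) - F(2) = (-2*log(2) + 10*log(3)) - (5*log(2) + 5*log(3)) = -7*log(2) + 5*log(3).

-7*log(2) + 5*log(3)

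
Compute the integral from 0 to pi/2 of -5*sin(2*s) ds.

-5

An antiderivative is F(s) = 5*cos(2*s)/2.
Then F(pi/2) - F(0) = (-5/2) - (5/2) = -5.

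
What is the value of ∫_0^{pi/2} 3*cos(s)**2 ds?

Use the identity cos^2(s) = (1 + cos(2*s))/2.
An antiderivative is F(s) = 3*s/2 + 3*sin(2*s)/4.
Then F(pi/2) - F(0) = (3*pi/4) - (0) = 3*pi/4.

3*pi/4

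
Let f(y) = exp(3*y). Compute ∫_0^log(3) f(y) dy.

Let u = exp(y), so du = exp(y) dy. When y = 0, u = 1; when y = log(3), u = 3.
The integral becomes ∫ u**2 du from 1 to 3, with antiderivative u**3/3.
Back in y: F(y) = exp(3*y)/3.
Then F(log(3)) - F(0) = (9) - (1/3) = 26/3.

26/3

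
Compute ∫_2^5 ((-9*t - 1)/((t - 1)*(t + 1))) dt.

-14*log(2)

Factor the denominator: t**2 - 1 = (t + 1)(t - 1).
Partial fractions: (-9*t - 1)/((t - 1)*(t + 1)) = -4/(t + 1) - 5/(t - 1).
An antiderivative is F(t) = -5*log(t - 1) - 4*log(t + 1).
Then F(5) - F(2) = (-14*log(2) - 4*log(3)) - (-log(81)) = -14*log(2).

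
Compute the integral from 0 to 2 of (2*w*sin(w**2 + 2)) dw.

Let u = w**2 + 2, so du = 2*w dw. When w = 0, u = 2; when w = 2, u = 6.
The integral becomes ∫ sin(u) du from 2 to 6, with antiderivative -cos(u).
Back in w: F(w) = -cos(w**2 + 2).
Then F(2) - F(0) = (-cos(6)) - (-cos(2)) = -cos(6) + cos(2).

-cos(6) + cos(2)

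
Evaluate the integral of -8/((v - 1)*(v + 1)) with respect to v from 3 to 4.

Factor the denominator: v**2 - 1 = (v + 1)(v - 1).
Partial fractions: -8/((v - 1)*(v + 1)) = 4/(v + 1) - 4/(v - 1).
An antiderivative is F(v) = -4*log(v - 1) + 4*log(v + 1).
Then F(4) - F(3) = (-4*log(3) + 4*log(5)) - (log(16)) = -4*log(3) - 4*log(2) + 4*log(5).

-4*log(3) - 4*log(2) + 4*log(5)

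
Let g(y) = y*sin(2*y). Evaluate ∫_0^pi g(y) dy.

Integrate by parts once (u = y, dv = sin(2*y) dy).
An antiderivative is F(y) = -y*cos(2*y)/2 + sin(2*y)/4.
Then F(pi) - F(0) = (-pi/2) - (0) = -pi/2.

-pi/2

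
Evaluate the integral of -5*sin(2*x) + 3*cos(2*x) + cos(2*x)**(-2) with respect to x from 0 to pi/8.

An antiderivative is F(x) = 3*sin(2*x)/2 + 5*cos(2*x)/2 + tan(2*x)/2.
Then F(pi/8) - F(0) = (1/2 + 2*sqrt(2)) - (5/2) = -2 + 2*sqrt(2).

-2 + 2*sqrt(2)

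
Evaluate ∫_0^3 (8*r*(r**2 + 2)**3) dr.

Let u = r**2 + 2, so du = 2*r dr. When r = 0, u = 2; when r = 3, u = 11.
The integral becomes 4·∫ u**3 du from 2 to 11, with antiderivative u**4.
Back in r: F(r) = (r**2 + 2)**4.
Then F(3) - F(0) = (14641) - (16) = 14625.

14625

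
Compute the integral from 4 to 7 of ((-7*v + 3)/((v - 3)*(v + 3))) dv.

-10*log(2) - 4*log(5) + 4*log(7)

Factor the denominator: v**2 - 9 = (v + 3)(v - 3).
Partial fractions: (-7*v + 3)/((v - 3)*(v + 3)) = -4/(v + 3) - 3/(v - 3).
An antiderivative is F(v) = -3*log(v - 3) - 4*log(v + 3).
Then F(7) - F(4) = (-10*log(2) - 4*log(5)) - (-4*log(7)) = -10*log(2) - 4*log(5) + 4*log(7).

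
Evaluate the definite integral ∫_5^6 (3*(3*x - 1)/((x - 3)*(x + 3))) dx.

Factor the denominator: x**2 - 9 = (x + 3)(x - 3).
Partial fractions: 3*(3*x - 1)/((x - 3)*(x + 3)) = 5/(x + 3) + 4/(x - 3).
An antiderivative is F(x) = 4*log(x - 3) + 5*log(x + 3).
Then F(6) - F(5) = (14*log(3)) - (19*log(2)) = -19*log(2) + 14*log(3).

-19*log(2) + 14*log(3)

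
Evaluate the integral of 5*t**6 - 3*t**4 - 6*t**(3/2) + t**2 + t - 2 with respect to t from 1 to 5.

1133500/21 - 60*sqrt(5)

By the power rule, an antiderivative is F(t) = 5*t**7/7 - 12*t**(5/2)/5 - 3*t**5/5 + t**3/3 + t**2/2 - 2*t.
Then F(5) - F(1) = (2266855/42 - 60*sqrt(5)) - (-145/42) = 1133500/21 - 60*sqrt(5).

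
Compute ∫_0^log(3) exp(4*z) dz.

Let u = exp(z), so du = exp(z) dz. When z = 0, u = 1; when z = log(3), u = 3.
The integral becomes ∫ u**3 du from 1 to 3, with antiderivative u**4/4.
Back in z: F(z) = exp(4*z)/4.
Then F(log(3)) - F(0) = (81/4) - (1/4) = 20.

20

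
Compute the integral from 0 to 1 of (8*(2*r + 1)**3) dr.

80

Let u = 2*r + 1, so du = 2 dr. When r = 0, u = 1; when r = 1, u = 3.
The integral becomes 4·∫ u**3 du from 1 to 3, with antiderivative u**4.
Back in r: F(r) = (2*r + 1)**4.
Then F(1) - F(0) = (81) - (1) = 80.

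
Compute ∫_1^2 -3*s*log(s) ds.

Integrate by parts once (u = ln s, dv = -3*s ds).
An antiderivative is F(s) = -3*s**2*(2*log(s) - 1)/4.
Then F(2) - F(1) = (3 - log(64)) - (3/4) = 9/4 - log(64).

9/4 - log(64)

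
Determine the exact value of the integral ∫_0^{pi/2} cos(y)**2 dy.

pi/4

Use the identity cos^2(y) = (1 + cos(2*y))/2.
An antiderivative is F(y) = y/2 + sin(2*y)/4.
Then F(pi/2) - F(0) = (pi/4) - (0) = pi/4.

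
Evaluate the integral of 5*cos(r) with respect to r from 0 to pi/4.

An antiderivative is F(r) = 5*sin(r).
Then F(pi/4) - F(0) = (5*sqrt(2)/2) - (0) = 5*sqrt(2)/2.

5*sqrt(2)/2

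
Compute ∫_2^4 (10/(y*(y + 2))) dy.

Factor the denominator: y**2 + 2*y = (y + 2)y.
Partial fractions: 10/(y*(y + 2)) = -5/(y + 2) + 5/y.
An antiderivative is F(y) = 5*log(y) - 5*log(y + 2).
Then F(4) - F(2) = (-5*log(3) + 5*log(2)) - (-log(32)) = -5*log(3) + 10*log(2).

-5*log(3) + 10*log(2)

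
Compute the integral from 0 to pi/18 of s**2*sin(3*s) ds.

Integrate by parts twice (u = s^2, dv = sin(3*s) ds).
An antiderivative is F(s) = -s**2*cos(3*s)/3 + 2*s*sin(3*s)/9 + 2*cos(3*s)/27.
Then F(pi/18) - F(0) = (-sqrt(3)*pi**2/1944 + pi/162 + sqrt(3)/27) - (2/27) = -2/27 - sqrt(3)*pi**2/1944 + pi/162 + sqrt(3)/27.

-2/27 - sqrt(3)*pi**2/1944 + pi/162 + sqrt(3)/27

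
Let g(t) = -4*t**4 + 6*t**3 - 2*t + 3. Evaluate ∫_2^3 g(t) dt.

-733/10

By the power rule, an antiderivative is F(t) = -4*t**5/5 + 3*t**4/2 - t**2 + 3*t.
Then F(3) - F(2) = (-729/10) - (2/5) = -733/10.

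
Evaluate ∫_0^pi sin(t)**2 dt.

Use the identity sin^2(t) = (1 - cos(2*t))/2.
An antiderivative is F(t) = t/2 - sin(2*t)/4.
Then F(pi) - F(0) = (pi/2) - (0) = pi/2.

pi/2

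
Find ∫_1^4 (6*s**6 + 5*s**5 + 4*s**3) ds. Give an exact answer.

247941/14

By the power rule, an antiderivative is F(s) = 6*s**7/7 + 5*s**6/6 + s**4.
Then F(4) - F(1) = (371968/21) - (113/42) = 247941/14.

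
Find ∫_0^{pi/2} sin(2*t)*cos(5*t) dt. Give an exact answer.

Use the identity sin(2*t)cos(5*t) = [sin(7*t) + sin(-3*t)]/2.
An antiderivative is F(t) = cos(3*t)/6 - cos(7*t)/14.
Then F(pi/2) - F(0) = (0) - (2/21) = -2/21.

-2/21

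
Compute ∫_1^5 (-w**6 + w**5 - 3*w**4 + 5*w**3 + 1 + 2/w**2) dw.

By the power rule, an antiderivative is F(w) = -w**7/7 + w**6/6 - 3*w**5/5 + 5*w**4/4 + w - 2/w.
Then F(5) - F(1) = (-4051193/420) - (-137/420) = -337588/35.

-337588/35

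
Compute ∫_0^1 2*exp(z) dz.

An antiderivative is F(z) = 2*exp(z).
Then F(1) - F(0) = (2*E) - (2) = -2 + 2*E.

-2 + 2*E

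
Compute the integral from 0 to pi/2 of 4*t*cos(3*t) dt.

Integrate by parts once (u = t, dv = 4*cos(3*t) dt).
An antiderivative is F(t) = 4*t*sin(3*t)/3 + 4*cos(3*t)/9.
Then F(pi/2) - F(0) = (-2*pi/3) - (4/9) = -2*pi/3 - 4/9.

-2*pi/3 - 4/9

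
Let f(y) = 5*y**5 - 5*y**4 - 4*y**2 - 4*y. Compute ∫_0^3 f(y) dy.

621/2

By the power rule, an antiderivative is F(y) = 5*y**6/6 - y**5 - 4*y**3/3 - 2*y**2.
Then F(3) - F(0) = (621/2) - (0) = 621/2.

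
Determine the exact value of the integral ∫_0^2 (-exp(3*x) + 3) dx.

An antiderivative is F(x) = -exp(3*x)/3 + 3*x.
Then F(2) - F(0) = (6 - exp(6)/3) - (-1/3) = 19/3 - exp(6)/3.

19/3 - exp(6)/3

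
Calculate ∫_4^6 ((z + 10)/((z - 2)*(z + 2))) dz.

log(9/2)

Factor the denominator: z**2 - 4 = (z + 2)(z - 2).
Partial fractions: (z + 10)/((z - 2)*(z + 2)) = -2/(z + 2) + 3/(z - 2).
An antiderivative is F(z) = 3*log(z - 2) - 2*log(z + 2).
Then F(6) - F(4) = (0) - (log(2/9)) = log(9/2).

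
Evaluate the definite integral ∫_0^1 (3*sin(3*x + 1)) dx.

Let u = 3*x + 1, so du = 3 dx. When x = 0, u = 1; when x = 1, u = 4.
The integral becomes ∫ sin(u) du from 1 to 4, with antiderivative -cos(u).
Back in x: F(x) = -cos(3*x + 1).
Then F(1) - F(0) = (-cos(4)) - (-cos(1)) = cos(1) - cos(4).

cos(1) - cos(4)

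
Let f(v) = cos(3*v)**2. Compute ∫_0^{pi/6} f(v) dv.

Use the identity cos^2(3*v) = (1 + cos(6*v))/2.
An antiderivative is F(v) = v/2 + sin(6*v)/12.
Then F(pi/6) - F(0) = (pi/12) - (0) = pi/12.

pi/12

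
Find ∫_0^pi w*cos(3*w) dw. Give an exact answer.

-2/9

Integrate by parts once (u = w, dv = cos(3*w) dw).
An antiderivative is F(w) = w*sin(3*w)/3 + cos(3*w)/9.
Then F(pi) - F(0) = (-1/9) - (1/9) = -2/9.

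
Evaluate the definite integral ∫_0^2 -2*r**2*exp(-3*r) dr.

-4/27 + 100*exp(-6)/27

Integrate by parts twice (u = r^2, dv = -2*exp(-3*r) dr).
An antiderivative is F(r) = (18*r**2 + 12*r + 4)*exp(-3*r)/27.
Then F(2) - F(0) = (100*exp(-6)/27) - (4/27) = -4/27 + 100*exp(-6)/27.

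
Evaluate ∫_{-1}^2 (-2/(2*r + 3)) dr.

-log(7)

An antiderivative is F(r) = -log(2*r + 3).
Then F(2) - F(-1) = (-log(7)) - (0) = -log(7).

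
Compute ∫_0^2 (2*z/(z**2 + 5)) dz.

log(9/5)

Let u = z**2 + 5, so du = 2*z dz. When z = 0, u = 5; when z = 2, u = 9.
The integral becomes ∫ 1/u du from 5 to 9, with antiderivative log(u).
Back in z: F(z) = log(z**2 + 5).
Then F(2) - F(0) = (log(9)) - (log(5)) = log(9/5).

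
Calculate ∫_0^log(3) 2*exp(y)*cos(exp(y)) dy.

Let u = exp(y), so du = exp(y) dy. When y = 0, u = 1; when y = log(3), u = 3.
The integral becomes 2·∫ cos(u) du from 1 to 3, with antiderivative 2*sin(u).
Back in y: F(y) = 2*sin(exp(y)).
Then F(log(3)) - F(0) = (2*sin(3)) - (2*sin(1)) = -2*sin(1) + 2*sin(3).

-2*sin(1) + 2*sin(3)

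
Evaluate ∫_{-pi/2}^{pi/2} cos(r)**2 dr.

pi/2

Use the identity cos^2(r) = (1 + cos(2*r))/2.
An antiderivative is F(r) = r/2 + sin(2*r)/4.
Then F(pi/2) - F(-pi/2) = (pi/4) - (-pi/4) = pi/2.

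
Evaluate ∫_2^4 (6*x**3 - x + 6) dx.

By the power rule, an antiderivative is F(x) = 3*x**4/2 - x**2/2 + 6*x.
Then F(4) - F(2) = (400) - (34) = 366.

366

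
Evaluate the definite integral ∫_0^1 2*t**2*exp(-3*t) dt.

4/27 - 34*exp(-3)/27

Integrate by parts twice (u = t^2, dv = 2*exp(-3*t) dt).
An antiderivative is F(t) = (-18*t**2 - 12*t - 4)*exp(-3*t)/27.
Then F(1) - F(0) = (-34*exp(-3)/27) - (-4/27) = 4/27 - 34*exp(-3)/27.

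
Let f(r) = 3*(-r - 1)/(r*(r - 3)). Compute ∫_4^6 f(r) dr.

-log(54)

Factor the denominator: r**2 - 3*r = r(r - 3).
Partial fractions: 3*(-r - 1)/(r*(r - 3)) = 1/r - 4/(r - 3).
An antiderivative is F(r) = log(r) - 4*log(r - 3).
Then F(6) - F(4) = (log(2/27)) - (log(4)) = -log(54).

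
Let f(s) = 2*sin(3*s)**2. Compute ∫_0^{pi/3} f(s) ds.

pi/3

Use the identity sin^2(3*s) = (1 - cos(6*s))/2.
An antiderivative is F(s) = s - sin(6*s)/6.
Then F(pi/3) - F(0) = (pi/3) - (0) = pi/3.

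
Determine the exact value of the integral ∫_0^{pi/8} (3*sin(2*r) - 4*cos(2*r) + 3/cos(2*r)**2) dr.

3 - 7*sqrt(2)/4

An antiderivative is F(r) = -2*sin(2*r) - 3*cos(2*r)/2 + 3*tan(2*r)/2.
Then F(pi/8) - F(0) = (3/2 - 7*sqrt(2)/4) - (-3/2) = 3 - 7*sqrt(2)/4.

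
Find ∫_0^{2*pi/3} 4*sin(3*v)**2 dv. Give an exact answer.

Use the identity sin^2(3*v) = (1 - cos(6*v))/2.
An antiderivative is F(v) = 2*v - sin(6*v)/3.
Then F(2*pi/3) - F(0) = (4*pi/3) - (0) = 4*pi/3.

4*pi/3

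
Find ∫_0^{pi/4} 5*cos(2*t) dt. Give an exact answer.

An antiderivative is F(t) = 5*sin(2*t)/2.
Then F(pi/4) - F(0) = (5/2) - (0) = 5/2.

5/2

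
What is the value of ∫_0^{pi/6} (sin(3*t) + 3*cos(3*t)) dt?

An antiderivative is F(t) = sin(3*t) - cos(3*t)/3.
Then F(pi/6) - F(0) = (1) - (-1/3) = 4/3.

4/3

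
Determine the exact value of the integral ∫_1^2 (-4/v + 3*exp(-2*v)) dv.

An antiderivative is F(v) = -4*log(v) - 3*exp(-2*v)/2.
Then F(2) - F(1) = (-4*log(2) - 3*exp(-4)/2) - (-3*exp(-2)/2) = -4*log(2) - 3*exp(-4)/2 + 3*exp(-2)/2.

-4*log(2) - 3*exp(-4)/2 + 3*exp(-2)/2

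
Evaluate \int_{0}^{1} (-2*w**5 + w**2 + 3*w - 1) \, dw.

By the power rule, an antiderivative is F(w) = -w**6/3 + w**3/3 + 3*w**2/2 - w.
Then F(1) - F(0) = (1/2) - (0) = 1/2.

1/2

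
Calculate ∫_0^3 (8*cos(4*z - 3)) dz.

2*sin(3) + 2*sin(9)

Let u = 4*z - 3, so du = 4 dz. When z = 0, u = -3; when z = 3, u = 9.
The integral becomes 2·∫ cos(u) du from -3 to 9, with antiderivative 2*sin(u).
Back in z: F(z) = 2*sin(4*z - 3).
Then F(3) - F(0) = (2*sin(9)) - (-2*sin(3)) = 2*sin(3) + 2*sin(9).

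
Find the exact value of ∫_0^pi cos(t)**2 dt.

Use the identity cos^2(t) = (1 + cos(2*t))/2.
An antiderivative is F(t) = t/2 + sin(2*t)/4.
Then F(pi) - F(0) = (pi/2) - (0) = pi/2.

pi/2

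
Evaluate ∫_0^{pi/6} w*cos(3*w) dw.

-1/9 + pi/18

Integrate by parts once (u = w, dv = cos(3*w) dw).
An antiderivative is F(w) = w*sin(3*w)/3 + cos(3*w)/9.
Then F(pi/6) - F(0) = (pi/18) - (1/9) = -1/9 + pi/18.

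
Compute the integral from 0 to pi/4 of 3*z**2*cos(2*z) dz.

-3/4 + 3*pi**2/32

Integrate by parts twice (u = z^2, dv = 3*cos(2*z) dz).
An antiderivative is F(z) = 3*z**2*sin(2*z)/2 + 3*z*cos(2*z)/2 - 3*sin(2*z)/4.
Then F(pi/4) - F(0) = (-3/4 + 3*pi**2/32) - (0) = -3/4 + 3*pi**2/32.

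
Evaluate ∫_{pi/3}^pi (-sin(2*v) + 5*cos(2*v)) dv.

An antiderivative is F(v) = 5*sin(2*v)/2 + cos(2*v)/2.
Then F(pi) - F(pi/3) = (1/2) - (-1/4 + 5*sqrt(3)/4) = 3/4 - 5*sqrt(3)/4.

3/4 - 5*sqrt(3)/4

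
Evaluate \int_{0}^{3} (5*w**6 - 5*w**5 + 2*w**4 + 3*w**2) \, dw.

By the power rule, an antiderivative is F(w) = 5*w**7/7 - 5*w**6/6 + 2*w**5/5 + w**3.
Then F(3) - F(0) = (75519/70) - (0) = 75519/70.

75519/70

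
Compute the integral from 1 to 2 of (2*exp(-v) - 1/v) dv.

-log(2) - 2*exp(-2) + 2*exp(-1)

An antiderivative is F(v) = -log(v) - 2*exp(-v).
Then F(2) - F(1) = (-log(2) - 2*exp(-2)) - (-2*exp(-1)) = -log(2) - 2*exp(-2) + 2*exp(-1).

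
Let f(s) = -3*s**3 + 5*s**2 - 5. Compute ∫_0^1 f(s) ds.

By the power rule, an antiderivative is F(s) = -3*s**4/4 + 5*s**3/3 - 5*s.
Then F(1) - F(0) = (-49/12) - (0) = -49/12.

-49/12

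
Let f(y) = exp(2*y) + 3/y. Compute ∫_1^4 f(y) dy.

An antiderivative is F(y) = exp(2*y)/2 + 3*log(y).
Then F(4) - F(1) = (log(64) + exp(8)/2) - (exp(2)/2) = -exp(2)/2 + log(64) + exp(8)/2.

-exp(2)/2 + log(64) + exp(8)/2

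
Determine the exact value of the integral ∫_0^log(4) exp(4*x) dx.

Let u = exp(x), so du = exp(x) dx. When x = 0, u = 1; when x = log(4), u = 4.
The integral becomes ∫ u**3 du from 1 to 4, with antiderivative u**4/4.
Back in x: F(x) = exp(4*x)/4.
Then F(log(4)) - F(0) = (64) - (1/4) = 255/4.

255/4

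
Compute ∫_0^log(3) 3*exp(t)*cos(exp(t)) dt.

-3*sin(1) + 3*sin(3)

Let u = exp(t), so du = exp(t) dt. When t = 0, u = 1; when t = log(3), u = 3.
The integral becomes 3·∫ cos(u) du from 1 to 3, with antiderivative 3*sin(u).
Back in t: F(t) = 3*sin(exp(t)).
Then F(log(3)) - F(0) = (3*sin(3)) - (3*sin(1)) = -3*sin(1) + 3*sin(3).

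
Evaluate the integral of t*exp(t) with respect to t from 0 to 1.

1

Integrate by parts once (u = t, dv = exp(t) dt).
An antiderivative is F(t) = (t - 1)*exp(t).
Then F(1) - F(0) = (0) - (-1) = 1.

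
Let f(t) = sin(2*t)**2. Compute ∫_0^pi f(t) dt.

pi/2

Use the identity sin^2(2*t) = (1 - cos(4*t))/2.
An antiderivative is F(t) = t/2 - sin(4*t)/8.
Then F(pi) - F(0) = (pi/2) - (0) = pi/2.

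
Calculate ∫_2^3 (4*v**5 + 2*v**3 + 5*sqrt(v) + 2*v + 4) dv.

-20*sqrt(2)/3 + 10*sqrt(3) + 2909/6

By the power rule, an antiderivative is F(v) = 2*v**6/3 + v**4/2 + 10*v**(3/2)/3 + v**2 + 4*v.
Then F(3) - F(2) = (10*sqrt(3) + 1095/2) - (20*sqrt(2)/3 + 188/3) = -20*sqrt(2)/3 + 10*sqrt(3) + 2909/6.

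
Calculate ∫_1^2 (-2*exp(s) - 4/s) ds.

An antiderivative is F(s) = -2*exp(s) - 4*log(s).
Then F(2) - F(1) = (-2*exp(2) - log(16)) - (-2*exp(1)) = -2*exp(2) - 4*log(2) + 2*exp(1).

-2*exp(2) - 4*log(2) + 2*exp(1)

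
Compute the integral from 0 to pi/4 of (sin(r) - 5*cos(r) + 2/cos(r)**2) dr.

An antiderivative is F(r) = -5*sin(r) - cos(r) + 2*tan(r).
Then F(pi/4) - F(0) = (2 - 3*sqrt(2)) - (-1) = 3 - 3*sqrt(2).

3 - 3*sqrt(2)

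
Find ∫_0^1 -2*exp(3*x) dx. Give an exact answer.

2/3 - 2*exp(3)/3

An antiderivative is F(x) = -2*exp(3*x)/3.
Then F(1) - F(0) = (-2*exp(3)/3) - (-2/3) = 2/3 - 2*exp(3)/3.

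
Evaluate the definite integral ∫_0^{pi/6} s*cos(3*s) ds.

Integrate by parts once (u = s, dv = cos(3*s) ds).
An antiderivative is F(s) = s*sin(3*s)/3 + cos(3*s)/9.
Then F(pi/6) - F(0) = (pi/18) - (1/9) = -1/9 + pi/18.

-1/9 + pi/18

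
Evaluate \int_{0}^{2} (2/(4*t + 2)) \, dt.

An antiderivative is F(t) = log(4*t + 2)/2.
Then F(2) - F(0) = (log(10)/2) - (log(2)/2) = log(5)/2.

log(5)/2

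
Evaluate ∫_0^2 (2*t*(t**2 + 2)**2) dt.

208/3

Let u = t**2 + 2, so du = 2*t dt. When t = 0, u = 2; when t = 2, u = 6.
The integral becomes ∫ u**2 du from 2 to 6, with antiderivative u**3/3.
Back in t: F(t) = (t**2 + 2)**3/3.
Then F(2) - F(0) = (72) - (8/3) = 208/3.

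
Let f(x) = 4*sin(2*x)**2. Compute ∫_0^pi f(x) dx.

2*pi

Use the identity sin^2(2*x) = (1 - cos(4*x))/2.
An antiderivative is F(x) = 2*x - sin(4*x)/2.
Then F(pi) - F(0) = (2*pi) - (0) = 2*pi.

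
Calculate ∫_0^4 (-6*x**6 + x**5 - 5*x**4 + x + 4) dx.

-301576/21

By the power rule, an antiderivative is F(x) = -6*x**7/7 + x**6/6 - x**5 + x**2/2 + 4*x.
Then F(4) - F(0) = (-301576/21) - (0) = -301576/21.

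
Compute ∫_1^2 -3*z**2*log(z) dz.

7/3 - 8*log(2)

Integrate by parts once (u = ln z, dv = -3*z**2 dz).
An antiderivative is F(z) = -z**3*(3*log(z) - 1)/3.
Then F(2) - F(1) = (8/3 - 8*log(2)) - (1/3) = 7/3 - 8*log(2).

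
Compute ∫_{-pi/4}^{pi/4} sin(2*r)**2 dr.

pi/4

Use the identity sin^2(2*r) = (1 - cos(4*r))/2.
An antiderivative is F(r) = r/2 - sin(4*r)/8.
Then F(pi/4) - F(-pi/4) = (pi/8) - (-pi/8) = pi/4.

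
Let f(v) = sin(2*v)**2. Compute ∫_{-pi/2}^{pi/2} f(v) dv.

Use the identity sin^2(2*v) = (1 - cos(4*v))/2.
An antiderivative is F(v) = v/2 - sin(4*v)/8.
Then F(pi/2) - F(-pi/2) = (pi/4) - (-pi/4) = pi/2.

pi/2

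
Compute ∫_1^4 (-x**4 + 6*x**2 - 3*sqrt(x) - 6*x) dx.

By the power rule, an antiderivative is F(x) = -x**5/5 - 2*x**(3/2) + 2*x**3 - 3*x**2.
Then F(4) - F(1) = (-704/5) - (-16/5) = -688/5.

-688/5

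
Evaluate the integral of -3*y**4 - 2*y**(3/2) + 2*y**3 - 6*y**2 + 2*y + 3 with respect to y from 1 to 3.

By the power rule, an antiderivative is F(y) = -4*y**(5/2)/5 - 3*y**5/5 + y**4/2 - 2*y**3 + y**2 + 3*y.
Then F(3) - F(1) = (-1413/10 - 36*sqrt(3)/5) - (11/10) = -712/5 - 36*sqrt(3)/5.

-712/5 - 36*sqrt(3)/5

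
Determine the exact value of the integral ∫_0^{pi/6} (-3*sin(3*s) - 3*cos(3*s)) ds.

An antiderivative is F(s) = -sin(3*s) + cos(3*s).
Then F(pi/6) - F(0) = (-1) - (1) = -2.

-2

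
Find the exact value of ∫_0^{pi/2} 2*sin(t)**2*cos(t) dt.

Let u = sin(t), so du = cos(t) dt. When t = 0, u = 0; when t = pi/2, u = 1.
The integral becomes 2·∫ u**2 du from 0 to 1, with antiderivative 2*u**3/3.
Back in t: F(t) = 2*sin(t)**3/3.
Then F(pi/2) - F(0) = (2/3) - (0) = 2/3.

2/3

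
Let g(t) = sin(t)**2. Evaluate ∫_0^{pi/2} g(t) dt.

Use the identity sin^2(t) = (1 - cos(2*t))/2.
An antiderivative is F(t) = t/2 - sin(2*t)/4.
Then F(pi/2) - F(0) = (pi/4) - (0) = pi/4.

pi/4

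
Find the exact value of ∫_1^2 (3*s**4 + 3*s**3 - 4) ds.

517/20

By the power rule, an antiderivative is F(s) = 3*s**5/5 + 3*s**4/4 - 4*s.
Then F(2) - F(1) = (116/5) - (-53/20) = 517/20.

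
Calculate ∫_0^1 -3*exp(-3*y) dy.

An antiderivative is F(y) = exp(-3*y).
Then F(1) - F(0) = (exp(-3)) - (1) = -1 + exp(-3).

-1 + exp(-3)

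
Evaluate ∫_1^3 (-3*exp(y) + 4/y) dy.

-3*exp(3) + log(81) + 3*exp(1)

An antiderivative is F(y) = -3*exp(y) + 4*log(y).
Then F(3) - F(1) = (-3*exp(3) + log(81)) - (-3*exp(1)) = -3*exp(3) + log(81) + 3*exp(1).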